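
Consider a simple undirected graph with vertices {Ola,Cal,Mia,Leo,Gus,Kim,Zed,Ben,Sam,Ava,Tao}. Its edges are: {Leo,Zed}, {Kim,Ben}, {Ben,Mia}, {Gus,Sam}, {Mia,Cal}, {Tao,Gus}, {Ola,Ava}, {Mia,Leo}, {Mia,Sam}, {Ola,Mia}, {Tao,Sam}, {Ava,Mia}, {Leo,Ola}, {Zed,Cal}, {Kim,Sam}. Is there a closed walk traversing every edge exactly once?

Degrees: Ola:3, Cal:2, Mia:6, Leo:3, Gus:2, Kim:2, Zed:2, Ben:2, Sam:4, Ava:2, Tao:2
Ola, Leo have odd degree; an Eulerian circuit needs every degree to be even, so none exists.

No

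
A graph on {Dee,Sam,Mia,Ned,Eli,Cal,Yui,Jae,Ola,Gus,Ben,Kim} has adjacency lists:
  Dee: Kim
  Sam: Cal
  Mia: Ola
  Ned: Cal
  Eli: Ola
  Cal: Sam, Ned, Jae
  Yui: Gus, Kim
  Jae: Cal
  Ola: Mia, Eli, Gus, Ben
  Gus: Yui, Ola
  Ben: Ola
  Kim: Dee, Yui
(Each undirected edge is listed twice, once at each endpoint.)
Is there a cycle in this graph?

|V| = 12, |E| = 10, number of components = 2.
Since 10 = 12 - 2, the graph is a forest and contains no cycle.

No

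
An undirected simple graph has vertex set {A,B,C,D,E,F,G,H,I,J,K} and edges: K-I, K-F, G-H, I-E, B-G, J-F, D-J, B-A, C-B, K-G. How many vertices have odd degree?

8

Degrees: A:1, B:3, C:1, D:1, E:1, F:2, G:3, H:1, I:2, J:2, K:3
Odd-degree vertices: A, B, C, D, E, G, H, K.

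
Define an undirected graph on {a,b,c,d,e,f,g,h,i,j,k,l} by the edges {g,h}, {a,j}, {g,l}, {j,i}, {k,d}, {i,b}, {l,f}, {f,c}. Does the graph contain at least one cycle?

No

|V| = 12, |E| = 8, number of components = 4.
A forest on 12 vertices with 4 components has exactly 8 edges, which matches — so no cycle.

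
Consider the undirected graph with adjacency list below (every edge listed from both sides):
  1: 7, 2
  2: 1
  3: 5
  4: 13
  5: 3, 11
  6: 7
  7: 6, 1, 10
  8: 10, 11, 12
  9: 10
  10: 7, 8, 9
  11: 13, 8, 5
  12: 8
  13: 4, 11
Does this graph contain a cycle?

|V| = 13, |E| = 12, number of components = 1.
Since 12 = 13 - 1, the graph is a forest and contains no cycle.

No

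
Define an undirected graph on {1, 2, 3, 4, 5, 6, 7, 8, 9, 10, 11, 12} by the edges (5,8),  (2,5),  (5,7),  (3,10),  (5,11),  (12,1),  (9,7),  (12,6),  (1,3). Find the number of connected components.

Component: {4}
Component: {1, 3, 6, 10, 12}
Component: {2, 5, 7, 8, 9, 11}

3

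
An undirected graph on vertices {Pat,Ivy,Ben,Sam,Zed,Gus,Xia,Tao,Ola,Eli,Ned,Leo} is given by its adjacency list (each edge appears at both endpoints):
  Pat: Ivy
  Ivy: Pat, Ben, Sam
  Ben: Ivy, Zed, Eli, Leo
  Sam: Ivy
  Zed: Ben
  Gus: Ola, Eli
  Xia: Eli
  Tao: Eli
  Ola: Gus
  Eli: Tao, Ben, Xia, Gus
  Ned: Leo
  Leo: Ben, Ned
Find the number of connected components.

1

Component: {Pat, Ivy, Ben, Sam, Zed, Gus, Xia, Tao, Ola, Eli, Ned, Leo}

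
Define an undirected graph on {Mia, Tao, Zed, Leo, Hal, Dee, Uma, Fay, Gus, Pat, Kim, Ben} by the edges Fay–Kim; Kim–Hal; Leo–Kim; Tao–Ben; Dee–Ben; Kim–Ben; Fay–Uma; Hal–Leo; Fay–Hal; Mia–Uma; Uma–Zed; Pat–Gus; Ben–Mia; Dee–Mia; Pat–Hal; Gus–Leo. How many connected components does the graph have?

Component: {Mia, Tao, Zed, Leo, Hal, Dee, Uma, Fay, Gus, Pat, Kim, Ben}

1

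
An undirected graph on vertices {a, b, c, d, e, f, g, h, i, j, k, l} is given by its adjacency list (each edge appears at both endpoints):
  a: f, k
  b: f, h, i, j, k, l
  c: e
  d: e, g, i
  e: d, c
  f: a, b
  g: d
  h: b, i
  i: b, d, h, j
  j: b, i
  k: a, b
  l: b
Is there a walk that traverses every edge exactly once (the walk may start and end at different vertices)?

Degrees: a:2, b:6, c:1, d:3, e:2, f:2, g:1, h:2, i:4, j:2, k:2, l:1
Odd-degree vertices: c, d, g, l (4 total).
An Eulerian trail requires 0 or 2 odd-degree vertices; here there are 4.

No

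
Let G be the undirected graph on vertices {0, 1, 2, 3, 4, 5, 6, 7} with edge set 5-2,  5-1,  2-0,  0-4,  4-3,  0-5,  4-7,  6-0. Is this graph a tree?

The graph has 8 vertices and 8 edges.
A tree on 8 vertices has exactly 7 edges; this graph has 8, so it contains a cycle and is not a tree.

No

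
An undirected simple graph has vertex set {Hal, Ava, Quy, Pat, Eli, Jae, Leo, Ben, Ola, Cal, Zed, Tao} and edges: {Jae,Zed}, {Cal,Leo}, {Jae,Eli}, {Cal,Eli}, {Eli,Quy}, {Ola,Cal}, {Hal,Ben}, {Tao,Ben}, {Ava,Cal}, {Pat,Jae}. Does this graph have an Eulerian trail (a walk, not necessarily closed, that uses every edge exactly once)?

Degrees: Hal:1, Ava:1, Quy:1, Pat:1, Eli:3, Jae:3, Leo:1, Ben:2, Ola:1, Cal:4, Zed:1, Tao:1
Odd-degree vertices: Hal, Ava, Quy, Pat, Eli, Jae, Leo, Ola, Zed, Tao (10 total).
An Eulerian trail requires 0 or 2 odd-degree vertices; here there are 10.

No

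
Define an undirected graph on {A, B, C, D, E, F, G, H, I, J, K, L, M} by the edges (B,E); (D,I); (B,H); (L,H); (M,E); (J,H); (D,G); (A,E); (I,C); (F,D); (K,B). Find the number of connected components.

2

Component: {C, D, F, G, I}
Component: {A, B, E, H, J, K, L, M}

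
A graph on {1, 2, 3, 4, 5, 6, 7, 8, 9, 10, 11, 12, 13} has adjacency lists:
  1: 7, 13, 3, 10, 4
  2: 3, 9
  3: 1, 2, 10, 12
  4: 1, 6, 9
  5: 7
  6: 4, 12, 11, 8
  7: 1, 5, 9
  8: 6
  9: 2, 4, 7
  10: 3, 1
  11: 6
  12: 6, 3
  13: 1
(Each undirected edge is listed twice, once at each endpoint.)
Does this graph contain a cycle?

|V| = 13, |E| = 16, number of components = 1.
Since 16 > 13 - 1, a cycle must exist; for instance 1-4-6-12-3-1.

Yes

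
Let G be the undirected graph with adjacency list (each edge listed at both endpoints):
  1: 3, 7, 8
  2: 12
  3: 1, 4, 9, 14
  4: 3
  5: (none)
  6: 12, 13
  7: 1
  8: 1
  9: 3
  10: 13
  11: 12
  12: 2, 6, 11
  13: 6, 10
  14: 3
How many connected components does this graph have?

3

Component: {5}
Component: {2, 6, 10, 11, 12, 13}
Component: {1, 3, 4, 7, 8, 9, 14}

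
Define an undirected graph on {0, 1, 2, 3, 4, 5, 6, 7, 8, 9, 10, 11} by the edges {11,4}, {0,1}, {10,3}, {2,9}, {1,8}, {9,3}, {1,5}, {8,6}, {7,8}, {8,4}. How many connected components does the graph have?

Component: {2, 3, 9, 10}
Component: {0, 1, 4, 5, 6, 7, 8, 11}

2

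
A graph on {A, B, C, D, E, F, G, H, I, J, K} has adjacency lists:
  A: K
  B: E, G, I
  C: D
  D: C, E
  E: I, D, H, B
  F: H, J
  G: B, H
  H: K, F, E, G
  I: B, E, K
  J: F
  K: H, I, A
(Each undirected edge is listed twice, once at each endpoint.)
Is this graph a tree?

The graph has 11 vertices and 13 edges.
A tree on 11 vertices has exactly 10 edges; this graph has 13, so it contains a cycle and is not a tree.

No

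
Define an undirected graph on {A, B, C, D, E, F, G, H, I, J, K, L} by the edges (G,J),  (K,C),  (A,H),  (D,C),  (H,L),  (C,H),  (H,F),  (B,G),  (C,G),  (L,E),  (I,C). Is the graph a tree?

The graph has 12 vertices and 11 edges.
It is connected with exactly 11 edges, hence acyclic — it is a tree.

Yes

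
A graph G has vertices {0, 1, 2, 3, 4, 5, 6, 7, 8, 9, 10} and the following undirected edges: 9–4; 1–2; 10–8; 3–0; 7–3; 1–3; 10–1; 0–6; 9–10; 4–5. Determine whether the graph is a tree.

Yes

|V| = 11, |E| = 10.
Connected and |E| = |V| - 1, which characterizes a tree.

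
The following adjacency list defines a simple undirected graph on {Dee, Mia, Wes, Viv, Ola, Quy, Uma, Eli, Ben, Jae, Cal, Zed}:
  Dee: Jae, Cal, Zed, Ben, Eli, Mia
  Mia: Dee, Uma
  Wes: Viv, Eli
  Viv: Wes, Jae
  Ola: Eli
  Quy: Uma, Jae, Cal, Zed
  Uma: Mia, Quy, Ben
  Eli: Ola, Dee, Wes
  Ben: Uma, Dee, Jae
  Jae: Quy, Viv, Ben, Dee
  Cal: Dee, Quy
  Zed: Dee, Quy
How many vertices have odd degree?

4

Degrees: Dee:6, Mia:2, Wes:2, Viv:2, Ola:1, Quy:4, Uma:3, Eli:3, Ben:3, Jae:4, Cal:2, Zed:2
Odd-degree vertices: Ola, Uma, Eli, Ben.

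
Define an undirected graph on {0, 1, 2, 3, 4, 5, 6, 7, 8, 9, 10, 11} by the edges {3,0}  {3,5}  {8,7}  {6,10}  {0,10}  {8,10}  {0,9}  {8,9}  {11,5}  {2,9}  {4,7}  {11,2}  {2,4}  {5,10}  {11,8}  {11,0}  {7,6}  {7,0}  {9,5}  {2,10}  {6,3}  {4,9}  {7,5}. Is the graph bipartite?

The cycle 2-4-9-2 has length 3, which is odd, so the graph is not bipartite.

No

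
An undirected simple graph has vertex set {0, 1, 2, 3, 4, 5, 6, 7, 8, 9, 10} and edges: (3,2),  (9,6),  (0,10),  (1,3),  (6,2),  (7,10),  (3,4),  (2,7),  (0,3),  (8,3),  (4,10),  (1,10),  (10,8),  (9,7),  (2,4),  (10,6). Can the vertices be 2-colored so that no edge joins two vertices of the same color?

4-3-2-4 is an odd cycle (length 3), and a bipartite graph can contain only even cycles.

No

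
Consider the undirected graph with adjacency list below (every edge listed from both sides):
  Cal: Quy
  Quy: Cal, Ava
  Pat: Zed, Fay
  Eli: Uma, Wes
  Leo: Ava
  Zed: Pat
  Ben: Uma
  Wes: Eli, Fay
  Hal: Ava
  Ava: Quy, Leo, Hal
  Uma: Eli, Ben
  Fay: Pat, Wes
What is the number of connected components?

Component: {Cal, Quy, Leo, Hal, Ava}
Component: {Pat, Eli, Zed, Ben, Wes, Uma, Fay}

2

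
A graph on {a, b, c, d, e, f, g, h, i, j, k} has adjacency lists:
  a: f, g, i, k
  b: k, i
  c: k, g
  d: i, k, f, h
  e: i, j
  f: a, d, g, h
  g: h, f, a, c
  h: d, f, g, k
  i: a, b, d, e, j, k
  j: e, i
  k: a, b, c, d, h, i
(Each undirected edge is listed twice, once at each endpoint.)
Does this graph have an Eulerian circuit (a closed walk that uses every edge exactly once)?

Degrees: a:4, b:2, c:2, d:4, e:2, f:4, g:4, h:4, i:6, j:2, k:6
All degrees are even and the non-isolated vertices are connected — an Eulerian circuit exists.

Yes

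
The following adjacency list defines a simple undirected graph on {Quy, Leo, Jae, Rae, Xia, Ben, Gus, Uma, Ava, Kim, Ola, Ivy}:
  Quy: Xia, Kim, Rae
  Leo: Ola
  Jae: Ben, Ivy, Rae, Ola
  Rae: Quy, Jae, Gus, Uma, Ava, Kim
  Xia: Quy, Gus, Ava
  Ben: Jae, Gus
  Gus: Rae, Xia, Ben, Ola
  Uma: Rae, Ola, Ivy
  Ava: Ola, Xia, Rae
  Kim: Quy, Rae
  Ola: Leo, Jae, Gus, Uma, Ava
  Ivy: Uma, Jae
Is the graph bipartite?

Kim-Quy-Rae-Kim is an odd cycle (length 3), and a bipartite graph can contain only even cycles.

No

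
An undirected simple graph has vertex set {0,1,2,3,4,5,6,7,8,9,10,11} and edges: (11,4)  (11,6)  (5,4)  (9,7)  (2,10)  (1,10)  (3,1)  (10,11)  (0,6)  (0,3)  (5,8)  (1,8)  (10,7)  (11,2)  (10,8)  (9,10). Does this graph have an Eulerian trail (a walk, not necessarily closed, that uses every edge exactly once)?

Yes

Degrees: 0:2, 1:3, 2:2, 3:2, 4:2, 5:2, 6:2, 7:2, 8:3, 9:2, 10:6, 11:4
Odd-degree vertices: 1, 8 (2 total).
With 2 odd-degree vertices and all edges in one connected piece, an Eulerian trail exists (from 1 to 8).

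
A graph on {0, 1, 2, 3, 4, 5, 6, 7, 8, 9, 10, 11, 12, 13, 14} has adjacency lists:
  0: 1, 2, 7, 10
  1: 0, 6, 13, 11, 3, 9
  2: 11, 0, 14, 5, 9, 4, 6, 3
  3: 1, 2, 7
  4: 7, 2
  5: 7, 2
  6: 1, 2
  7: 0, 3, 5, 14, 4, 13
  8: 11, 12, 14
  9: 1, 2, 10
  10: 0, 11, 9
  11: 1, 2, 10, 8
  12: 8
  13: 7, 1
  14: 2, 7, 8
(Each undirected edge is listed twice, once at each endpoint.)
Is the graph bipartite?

Yes

Color {1, 2, 7, 8, 10} black and {0, 3, 4, 5, 6, 9, 11, 12, 13, 14} white. No edge joins two same-colored vertices, so the graph is bipartite.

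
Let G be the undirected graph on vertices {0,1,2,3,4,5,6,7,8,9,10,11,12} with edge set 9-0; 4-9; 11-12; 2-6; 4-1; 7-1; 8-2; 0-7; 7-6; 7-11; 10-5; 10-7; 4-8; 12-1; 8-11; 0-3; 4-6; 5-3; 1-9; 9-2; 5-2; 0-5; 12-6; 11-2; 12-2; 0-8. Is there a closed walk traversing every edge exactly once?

Degrees: 0:5, 1:4, 2:6, 3:2, 4:4, 5:4, 6:4, 7:5, 8:4, 9:4, 10:2, 11:4, 12:4
Vertices with odd degree: 0, 7. An Eulerian circuit requires all degrees even.

No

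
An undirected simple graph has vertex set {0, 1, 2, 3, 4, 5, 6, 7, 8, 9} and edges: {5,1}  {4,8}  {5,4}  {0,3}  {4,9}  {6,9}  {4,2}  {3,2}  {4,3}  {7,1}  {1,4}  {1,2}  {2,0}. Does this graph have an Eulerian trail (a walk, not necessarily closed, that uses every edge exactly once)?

Degrees: 0:2, 1:4, 2:4, 3:3, 4:6, 5:2, 6:1, 7:1, 8:1, 9:2
Odd-degree vertices: 3, 6, 7, 8 (4 total).
An Eulerian trail requires 0 or 2 odd-degree vertices; here there are 4.

No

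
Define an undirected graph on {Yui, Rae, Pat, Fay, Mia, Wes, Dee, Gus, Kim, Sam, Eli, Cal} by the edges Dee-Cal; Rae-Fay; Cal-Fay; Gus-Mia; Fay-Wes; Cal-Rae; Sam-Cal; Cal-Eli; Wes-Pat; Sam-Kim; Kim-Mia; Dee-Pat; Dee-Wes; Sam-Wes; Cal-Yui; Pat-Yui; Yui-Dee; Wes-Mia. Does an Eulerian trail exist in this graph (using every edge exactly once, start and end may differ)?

No

Degrees: Yui:3, Rae:2, Pat:3, Fay:3, Mia:3, Wes:5, Dee:4, Gus:1, Kim:2, Sam:3, Eli:1, Cal:6
Odd-degree vertices: Yui, Pat, Fay, Mia, Wes, Gus, Sam, Eli (8 total).
With 8 odd-degree vertices (more than two), no single trail can use every edge.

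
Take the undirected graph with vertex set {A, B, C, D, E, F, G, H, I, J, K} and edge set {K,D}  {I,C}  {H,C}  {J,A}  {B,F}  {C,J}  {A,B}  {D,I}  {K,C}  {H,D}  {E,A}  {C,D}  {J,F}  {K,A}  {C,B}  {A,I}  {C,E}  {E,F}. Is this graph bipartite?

The cycle D-C-K-D has length 3, which is odd, so the graph is not bipartite.

No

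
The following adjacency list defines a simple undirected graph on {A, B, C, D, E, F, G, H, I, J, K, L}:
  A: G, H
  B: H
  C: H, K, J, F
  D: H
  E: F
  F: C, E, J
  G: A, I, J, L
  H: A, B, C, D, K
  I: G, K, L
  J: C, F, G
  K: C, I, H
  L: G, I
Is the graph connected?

Yes

Starting from A and exploring outward reaches every vertex (A, G, H, I, J, L, K, B, D, C, F, E); the graph is connected.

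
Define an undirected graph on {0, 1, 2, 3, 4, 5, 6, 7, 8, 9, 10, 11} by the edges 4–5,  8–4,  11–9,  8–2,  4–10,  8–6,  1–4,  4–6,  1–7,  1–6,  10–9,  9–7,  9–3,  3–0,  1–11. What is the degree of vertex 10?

Neighbors of 10: 4, 9.

2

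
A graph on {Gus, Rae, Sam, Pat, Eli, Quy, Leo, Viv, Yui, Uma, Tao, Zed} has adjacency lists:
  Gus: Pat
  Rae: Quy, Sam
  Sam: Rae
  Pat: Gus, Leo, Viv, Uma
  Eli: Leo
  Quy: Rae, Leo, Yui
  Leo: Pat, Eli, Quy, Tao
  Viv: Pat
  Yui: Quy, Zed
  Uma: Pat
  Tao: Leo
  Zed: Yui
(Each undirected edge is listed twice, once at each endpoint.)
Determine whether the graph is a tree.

Yes

|V| = 12, |E| = 11.
Connected and |E| = |V| - 1, which characterizes a tree.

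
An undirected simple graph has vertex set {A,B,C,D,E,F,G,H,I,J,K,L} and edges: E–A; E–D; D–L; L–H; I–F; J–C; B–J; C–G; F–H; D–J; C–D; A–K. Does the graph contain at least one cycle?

Yes

|V| = 12, |E| = 12, number of components = 1.
One cycle is D-C-J-D.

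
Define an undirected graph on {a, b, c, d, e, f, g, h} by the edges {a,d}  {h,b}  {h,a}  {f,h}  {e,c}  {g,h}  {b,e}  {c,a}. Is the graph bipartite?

No

a-c-e-b-h-a is an odd cycle (length 5), and a bipartite graph can contain only even cycles.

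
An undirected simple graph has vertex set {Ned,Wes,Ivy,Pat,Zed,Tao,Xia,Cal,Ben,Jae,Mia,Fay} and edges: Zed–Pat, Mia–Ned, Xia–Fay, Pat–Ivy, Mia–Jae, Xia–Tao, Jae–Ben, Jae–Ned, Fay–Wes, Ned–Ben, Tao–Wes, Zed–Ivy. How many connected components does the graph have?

Component: {Cal}
Component: {Ivy, Pat, Zed}
Component: {Ned, Ben, Jae, Mia}
Component: {Wes, Tao, Xia, Fay}

4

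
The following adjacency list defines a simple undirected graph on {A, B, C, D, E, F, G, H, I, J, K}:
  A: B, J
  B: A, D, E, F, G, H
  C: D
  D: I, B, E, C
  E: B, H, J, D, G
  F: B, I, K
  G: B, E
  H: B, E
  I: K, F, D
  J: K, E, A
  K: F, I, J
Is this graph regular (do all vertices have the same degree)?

Degrees: A:2, B:6, C:1, D:4, E:5, F:3, G:2, H:2, I:3, J:3, K:3
Vertex C has degree 1 while B has degree 6, so the graph is not regular.

No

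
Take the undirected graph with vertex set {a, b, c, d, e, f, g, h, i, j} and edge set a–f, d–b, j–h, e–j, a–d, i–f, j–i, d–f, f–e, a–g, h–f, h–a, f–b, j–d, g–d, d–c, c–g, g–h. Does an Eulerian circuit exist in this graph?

Degrees: a:4, b:2, c:2, d:6, e:2, f:6, g:4, h:4, i:2, j:4
Every vertex has even degree and the edges form a single connected piece, so an Eulerian circuit exists.

Yes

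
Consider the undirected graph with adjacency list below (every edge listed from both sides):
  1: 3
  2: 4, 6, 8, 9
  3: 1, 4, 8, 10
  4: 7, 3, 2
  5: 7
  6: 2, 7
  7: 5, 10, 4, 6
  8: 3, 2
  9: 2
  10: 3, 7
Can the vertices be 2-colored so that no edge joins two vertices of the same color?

Yes

Partition the vertices as {2, 3, 7} vs {1, 4, 5, 6, 8, 9, 10}. Each listed edge has one endpoint in each part, so the graph is bipartite.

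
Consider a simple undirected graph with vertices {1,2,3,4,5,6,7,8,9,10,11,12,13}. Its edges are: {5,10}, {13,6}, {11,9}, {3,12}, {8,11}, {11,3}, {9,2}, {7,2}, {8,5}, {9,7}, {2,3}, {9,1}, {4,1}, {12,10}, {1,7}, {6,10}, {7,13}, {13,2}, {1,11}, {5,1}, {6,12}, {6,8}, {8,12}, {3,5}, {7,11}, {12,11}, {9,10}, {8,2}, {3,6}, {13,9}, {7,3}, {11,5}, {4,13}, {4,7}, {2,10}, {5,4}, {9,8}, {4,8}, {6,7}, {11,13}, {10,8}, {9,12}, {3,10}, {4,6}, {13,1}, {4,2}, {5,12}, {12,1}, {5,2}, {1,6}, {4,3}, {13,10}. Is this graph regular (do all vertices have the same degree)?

Degrees: 1:8, 2:8, 3:8, 4:8, 5:8, 6:8, 7:8, 8:8, 9:8, 10:8, 11:8, 12:8, 13:8
Every vertex has degree 8, so the graph is 8-regular.

Yes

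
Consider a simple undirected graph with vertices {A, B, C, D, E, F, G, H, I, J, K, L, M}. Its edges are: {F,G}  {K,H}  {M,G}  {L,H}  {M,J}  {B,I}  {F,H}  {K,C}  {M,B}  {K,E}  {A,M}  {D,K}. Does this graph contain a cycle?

No

The graph has 13 vertices, 12 edges, and 1 connected component.
A forest on 13 vertices with 1 component has exactly 12 edges, which matches — so no cycle.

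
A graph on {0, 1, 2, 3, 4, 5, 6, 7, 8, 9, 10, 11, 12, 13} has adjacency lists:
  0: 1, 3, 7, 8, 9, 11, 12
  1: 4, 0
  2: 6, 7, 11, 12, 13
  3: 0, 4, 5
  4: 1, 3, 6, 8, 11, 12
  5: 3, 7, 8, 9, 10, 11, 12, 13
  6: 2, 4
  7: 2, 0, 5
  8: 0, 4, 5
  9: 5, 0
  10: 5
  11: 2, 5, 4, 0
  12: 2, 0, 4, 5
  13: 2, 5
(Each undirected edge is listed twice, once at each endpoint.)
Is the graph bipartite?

A valid 2-coloring puts {1, 3, 6, 7, 8, 9, 10, 11, 12, 13} on one side and {0, 2, 4, 5} on the other; every edge crosses between the two sides.

Yes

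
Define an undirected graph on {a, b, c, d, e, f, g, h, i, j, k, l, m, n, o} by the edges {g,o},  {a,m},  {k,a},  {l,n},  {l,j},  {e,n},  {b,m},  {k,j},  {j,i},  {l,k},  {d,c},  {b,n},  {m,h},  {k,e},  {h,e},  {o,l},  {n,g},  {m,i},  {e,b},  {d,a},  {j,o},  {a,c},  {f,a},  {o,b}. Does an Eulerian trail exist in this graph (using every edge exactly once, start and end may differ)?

Yes

Degrees: a:5, b:4, c:2, d:2, e:4, f:1, g:2, h:2, i:2, j:4, k:4, l:4, m:4, n:4, o:4
Odd-degree vertices: a, f (2 total).
With 2 odd-degree vertices and all edges in one connected piece, an Eulerian trail exists (from a to f).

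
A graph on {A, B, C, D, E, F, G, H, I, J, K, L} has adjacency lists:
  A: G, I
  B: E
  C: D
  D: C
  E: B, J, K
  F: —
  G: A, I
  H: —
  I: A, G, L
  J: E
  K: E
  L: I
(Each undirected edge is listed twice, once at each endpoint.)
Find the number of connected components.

Component: {F}
Component: {H}
Component: {C, D}
Component: {A, G, I, L}
Component: {B, E, J, K}

5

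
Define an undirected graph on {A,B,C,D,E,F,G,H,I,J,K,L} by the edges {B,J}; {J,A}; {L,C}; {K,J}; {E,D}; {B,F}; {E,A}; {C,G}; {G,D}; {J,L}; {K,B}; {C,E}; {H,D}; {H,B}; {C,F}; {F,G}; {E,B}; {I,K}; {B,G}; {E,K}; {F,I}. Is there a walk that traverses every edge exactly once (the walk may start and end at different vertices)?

Yes

Degrees: A:2, B:6, C:4, D:3, E:5, F:4, G:4, H:2, I:2, J:4, K:4, L:2
Odd-degree vertices: D, E (2 total).
With 2 odd-degree vertices and all edges in one connected piece, an Eulerian trail exists (from D to E).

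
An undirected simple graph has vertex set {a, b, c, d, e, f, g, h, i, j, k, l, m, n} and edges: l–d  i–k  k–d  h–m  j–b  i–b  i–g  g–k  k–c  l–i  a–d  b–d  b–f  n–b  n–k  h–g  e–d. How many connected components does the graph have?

1

Component: {a, b, c, d, e, f, g, h, i, j, k, l, m, n}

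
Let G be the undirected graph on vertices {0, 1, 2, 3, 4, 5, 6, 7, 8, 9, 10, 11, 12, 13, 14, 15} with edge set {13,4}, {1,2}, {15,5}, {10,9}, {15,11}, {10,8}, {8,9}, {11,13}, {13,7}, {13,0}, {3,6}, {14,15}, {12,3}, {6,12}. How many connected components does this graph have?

4

Component: {1, 2}
Component: {3, 6, 12}
Component: {8, 9, 10}
Component: {0, 4, 5, 7, 11, 13, 14, 15}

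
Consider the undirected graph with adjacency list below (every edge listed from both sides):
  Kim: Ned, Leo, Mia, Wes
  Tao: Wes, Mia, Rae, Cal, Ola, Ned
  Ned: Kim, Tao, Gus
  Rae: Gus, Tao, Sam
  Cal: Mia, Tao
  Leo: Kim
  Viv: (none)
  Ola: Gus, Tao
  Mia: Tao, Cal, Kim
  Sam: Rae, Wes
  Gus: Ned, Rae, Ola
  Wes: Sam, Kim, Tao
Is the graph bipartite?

No

Cal-Mia-Tao-Cal is an odd cycle (length 3), and a bipartite graph can contain only even cycles.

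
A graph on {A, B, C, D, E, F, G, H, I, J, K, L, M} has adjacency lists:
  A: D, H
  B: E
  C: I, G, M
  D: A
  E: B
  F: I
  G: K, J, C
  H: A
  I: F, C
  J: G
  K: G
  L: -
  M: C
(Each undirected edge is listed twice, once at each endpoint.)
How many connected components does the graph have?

4

Component: {L}
Component: {B, E}
Component: {A, D, H}
Component: {C, F, G, I, J, K, M}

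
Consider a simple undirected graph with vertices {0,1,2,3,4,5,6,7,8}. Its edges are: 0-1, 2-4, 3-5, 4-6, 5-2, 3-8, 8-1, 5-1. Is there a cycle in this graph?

|V| = 9, |E| = 8, number of components = 2.
Since 8 > 9 - 2, a cycle must exist; for instance 1-5-3-8-1.

Yes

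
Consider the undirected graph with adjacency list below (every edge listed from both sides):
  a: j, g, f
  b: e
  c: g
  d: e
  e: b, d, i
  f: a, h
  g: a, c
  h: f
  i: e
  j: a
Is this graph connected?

No

Component: {b, d, e, i}
Component: {a, c, f, g, h, j}
There are 2 separate components, so the graph is not connected.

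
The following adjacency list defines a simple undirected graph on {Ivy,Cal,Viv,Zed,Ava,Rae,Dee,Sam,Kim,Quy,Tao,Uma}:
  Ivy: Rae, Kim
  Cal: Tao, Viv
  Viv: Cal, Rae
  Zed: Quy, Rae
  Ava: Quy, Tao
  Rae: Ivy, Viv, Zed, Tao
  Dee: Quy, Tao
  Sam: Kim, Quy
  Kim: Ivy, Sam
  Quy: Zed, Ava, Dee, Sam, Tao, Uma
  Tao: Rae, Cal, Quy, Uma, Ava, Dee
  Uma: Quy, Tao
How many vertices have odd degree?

Degrees: Ivy:2, Cal:2, Viv:2, Zed:2, Ava:2, Rae:4, Dee:2, Sam:2, Kim:2, Quy:6, Tao:6, Uma:2
Odd-degree vertices: none.

0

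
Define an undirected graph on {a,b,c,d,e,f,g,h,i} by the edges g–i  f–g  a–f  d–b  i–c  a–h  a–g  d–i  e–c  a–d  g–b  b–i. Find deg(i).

Neighbors of i: b, c, d, g.

4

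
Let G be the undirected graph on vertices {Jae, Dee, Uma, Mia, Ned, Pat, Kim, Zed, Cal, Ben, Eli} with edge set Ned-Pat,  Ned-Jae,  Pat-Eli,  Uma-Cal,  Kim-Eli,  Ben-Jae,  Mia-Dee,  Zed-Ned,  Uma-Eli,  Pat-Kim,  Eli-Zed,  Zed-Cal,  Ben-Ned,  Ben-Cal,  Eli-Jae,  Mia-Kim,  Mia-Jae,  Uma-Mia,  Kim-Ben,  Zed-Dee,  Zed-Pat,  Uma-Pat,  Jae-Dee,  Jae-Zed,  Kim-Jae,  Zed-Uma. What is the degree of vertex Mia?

Neighbors of Mia: Jae, Dee, Uma, Kim.

4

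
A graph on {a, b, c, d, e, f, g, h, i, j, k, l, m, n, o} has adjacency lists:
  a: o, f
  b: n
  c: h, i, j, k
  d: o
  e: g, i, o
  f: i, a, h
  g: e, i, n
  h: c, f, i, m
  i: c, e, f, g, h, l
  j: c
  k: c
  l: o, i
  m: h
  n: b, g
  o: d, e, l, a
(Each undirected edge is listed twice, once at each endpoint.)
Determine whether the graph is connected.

Yes

A breadth-first search from a visits a, o, f, e, d, l, i, h, g, c, m, n, k, j, b — all 15 vertices — so the graph is connected.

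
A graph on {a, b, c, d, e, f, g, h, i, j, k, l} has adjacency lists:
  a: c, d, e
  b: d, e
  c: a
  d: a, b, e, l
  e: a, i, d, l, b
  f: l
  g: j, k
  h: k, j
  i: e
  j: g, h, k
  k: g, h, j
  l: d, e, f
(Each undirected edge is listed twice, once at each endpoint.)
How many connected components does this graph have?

Component: {g, h, j, k}
Component: {a, b, c, d, e, f, i, l}

2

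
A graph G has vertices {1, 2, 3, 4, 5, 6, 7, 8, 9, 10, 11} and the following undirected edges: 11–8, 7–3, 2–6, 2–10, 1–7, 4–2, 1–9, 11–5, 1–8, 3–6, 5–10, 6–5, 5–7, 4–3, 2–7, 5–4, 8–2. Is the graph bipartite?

No

The cycle 5-7-1-8-11-5 has length 5, which is odd, so the graph is not bipartite.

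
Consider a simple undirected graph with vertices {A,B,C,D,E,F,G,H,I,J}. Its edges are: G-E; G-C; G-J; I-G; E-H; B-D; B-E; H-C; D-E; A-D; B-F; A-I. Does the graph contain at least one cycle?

Yes

|V| = 10, |E| = 12, number of components = 1.
One cycle is E-B-D-E.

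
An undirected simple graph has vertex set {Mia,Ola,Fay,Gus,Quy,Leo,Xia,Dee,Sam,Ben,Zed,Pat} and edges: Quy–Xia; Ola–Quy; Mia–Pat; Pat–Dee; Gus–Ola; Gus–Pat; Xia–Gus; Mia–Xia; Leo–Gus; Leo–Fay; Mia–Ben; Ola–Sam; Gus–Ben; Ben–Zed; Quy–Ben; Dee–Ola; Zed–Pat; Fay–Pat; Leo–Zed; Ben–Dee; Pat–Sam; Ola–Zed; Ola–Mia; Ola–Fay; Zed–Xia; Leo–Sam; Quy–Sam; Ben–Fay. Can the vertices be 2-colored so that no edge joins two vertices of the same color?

No

Sam-Quy-Ben-Gus-Pat-Sam is an odd cycle (length 5), and a bipartite graph can contain only even cycles.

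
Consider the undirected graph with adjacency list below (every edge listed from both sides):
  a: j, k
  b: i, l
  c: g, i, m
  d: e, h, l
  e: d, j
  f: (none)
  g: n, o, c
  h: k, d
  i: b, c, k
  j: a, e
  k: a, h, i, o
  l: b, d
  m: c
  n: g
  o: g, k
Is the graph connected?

No

Component: {f}
Component: {a, b, c, d, e, g, h, i, j, k, l, m, n, o}
There are 2 separate components, so the graph is not connected.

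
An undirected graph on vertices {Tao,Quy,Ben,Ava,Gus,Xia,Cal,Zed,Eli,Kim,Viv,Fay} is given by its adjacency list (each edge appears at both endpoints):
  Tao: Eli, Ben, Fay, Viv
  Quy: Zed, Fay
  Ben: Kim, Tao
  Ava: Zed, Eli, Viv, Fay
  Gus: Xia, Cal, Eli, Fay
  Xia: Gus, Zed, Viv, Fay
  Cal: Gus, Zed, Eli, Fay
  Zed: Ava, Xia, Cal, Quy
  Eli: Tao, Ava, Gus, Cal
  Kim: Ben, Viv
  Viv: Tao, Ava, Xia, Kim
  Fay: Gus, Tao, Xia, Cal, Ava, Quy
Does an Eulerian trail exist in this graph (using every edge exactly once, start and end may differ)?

Yes

Degrees: Tao:4, Quy:2, Ben:2, Ava:4, Gus:4, Xia:4, Cal:4, Zed:4, Eli:4, Kim:2, Viv:4, Fay:6
Odd-degree vertices: none (0 total).
With 0 odd-degree vertices and all edges in one connected piece, an Eulerian trail exists.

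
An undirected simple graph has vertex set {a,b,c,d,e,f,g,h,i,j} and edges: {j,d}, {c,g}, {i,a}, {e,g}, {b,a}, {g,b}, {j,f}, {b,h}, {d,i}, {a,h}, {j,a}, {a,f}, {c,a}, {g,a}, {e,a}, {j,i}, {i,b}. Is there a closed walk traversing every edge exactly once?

Degrees: a:8, b:4, c:2, d:2, e:2, f:2, g:4, h:2, i:4, j:4
Every vertex has even degree and the edges form a single connected piece, so an Eulerian circuit exists.

Yes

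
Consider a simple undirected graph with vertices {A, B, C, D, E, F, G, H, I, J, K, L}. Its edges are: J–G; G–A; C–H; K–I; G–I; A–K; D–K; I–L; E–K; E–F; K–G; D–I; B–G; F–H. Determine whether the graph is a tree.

No

The graph has 12 vertices and 14 edges.
A tree on 12 vertices has exactly 11 edges; this graph has 14, so it contains a cycle and is not a tree.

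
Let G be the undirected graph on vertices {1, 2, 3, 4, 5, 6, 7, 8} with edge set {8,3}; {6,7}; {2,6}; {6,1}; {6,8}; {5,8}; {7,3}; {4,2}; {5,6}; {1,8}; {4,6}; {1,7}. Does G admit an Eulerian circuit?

Degrees: 1:3, 2:2, 3:2, 4:2, 5:2, 6:6, 7:3, 8:4
1, 7 have odd degree; an Eulerian circuit needs every degree to be even, so none exists.

No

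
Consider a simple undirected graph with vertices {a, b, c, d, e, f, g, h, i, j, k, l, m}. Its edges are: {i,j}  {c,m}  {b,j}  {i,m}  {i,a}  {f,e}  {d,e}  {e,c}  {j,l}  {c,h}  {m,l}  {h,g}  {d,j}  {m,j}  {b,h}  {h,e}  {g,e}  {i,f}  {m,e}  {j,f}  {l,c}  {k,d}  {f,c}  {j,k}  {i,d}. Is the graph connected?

A breadth-first search from a visits a, i, m, d, j, f, l, c, e, k, b, h, g — all 13 vertices — so the graph is connected.

Yes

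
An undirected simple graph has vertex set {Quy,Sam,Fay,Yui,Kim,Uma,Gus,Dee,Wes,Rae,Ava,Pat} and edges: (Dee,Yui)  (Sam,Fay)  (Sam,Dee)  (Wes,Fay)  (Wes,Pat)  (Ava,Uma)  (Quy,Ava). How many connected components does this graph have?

5

Component: {Kim}
Component: {Gus}
Component: {Rae}
Component: {Quy, Uma, Ava}
Component: {Sam, Fay, Yui, Dee, Wes, Pat}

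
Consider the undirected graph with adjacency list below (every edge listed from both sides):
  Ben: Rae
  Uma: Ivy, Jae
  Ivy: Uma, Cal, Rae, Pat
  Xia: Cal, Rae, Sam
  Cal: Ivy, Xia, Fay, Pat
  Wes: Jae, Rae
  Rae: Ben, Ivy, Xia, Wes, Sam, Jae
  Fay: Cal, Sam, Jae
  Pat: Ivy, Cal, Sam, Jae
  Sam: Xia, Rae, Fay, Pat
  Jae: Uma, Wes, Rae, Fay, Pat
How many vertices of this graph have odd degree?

4

Degrees: Ben:1, Uma:2, Ivy:4, Xia:3, Cal:4, Wes:2, Rae:6, Fay:3, Pat:4, Sam:4, Jae:5
Odd-degree vertices: Ben, Xia, Fay, Jae.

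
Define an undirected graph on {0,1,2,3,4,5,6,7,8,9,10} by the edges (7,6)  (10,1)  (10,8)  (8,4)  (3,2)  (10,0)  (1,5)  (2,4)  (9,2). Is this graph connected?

No

Component: {6, 7}
Component: {0, 1, 2, 3, 4, 5, 8, 9, 10}
There are 2 separate components, so the graph is not connected.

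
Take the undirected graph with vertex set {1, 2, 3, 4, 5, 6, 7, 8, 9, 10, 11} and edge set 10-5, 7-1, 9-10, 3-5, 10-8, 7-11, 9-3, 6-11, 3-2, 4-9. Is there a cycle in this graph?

|V| = 11, |E| = 10, number of components = 2.
Since 10 > 11 - 2, a cycle must exist; for instance 3-9-10-5-3.

Yes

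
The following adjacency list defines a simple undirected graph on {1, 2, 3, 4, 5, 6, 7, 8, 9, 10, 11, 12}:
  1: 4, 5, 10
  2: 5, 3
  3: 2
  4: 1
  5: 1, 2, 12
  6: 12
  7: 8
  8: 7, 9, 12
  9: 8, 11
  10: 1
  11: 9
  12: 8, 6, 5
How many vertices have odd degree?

Degrees: 1:3, 2:2, 3:1, 4:1, 5:3, 6:1, 7:1, 8:3, 9:2, 10:1, 11:1, 12:3
Odd-degree vertices: 1, 3, 4, 5, 6, 7, 8, 10, 11, 12.

10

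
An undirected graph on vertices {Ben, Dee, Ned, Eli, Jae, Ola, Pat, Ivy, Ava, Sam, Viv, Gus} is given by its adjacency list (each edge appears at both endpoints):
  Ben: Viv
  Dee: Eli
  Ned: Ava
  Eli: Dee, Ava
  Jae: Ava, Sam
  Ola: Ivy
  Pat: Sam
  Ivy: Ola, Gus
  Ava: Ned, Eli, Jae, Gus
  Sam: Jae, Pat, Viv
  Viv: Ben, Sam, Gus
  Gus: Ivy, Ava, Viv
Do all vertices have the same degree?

No

Degrees: Ben:1, Dee:1, Ned:1, Eli:2, Jae:2, Ola:1, Pat:1, Ivy:2, Ava:4, Sam:3, Viv:3, Gus:3
Degrees are not all equal (e.g. deg(Ben)=1 but deg(Ava)=4); not regular.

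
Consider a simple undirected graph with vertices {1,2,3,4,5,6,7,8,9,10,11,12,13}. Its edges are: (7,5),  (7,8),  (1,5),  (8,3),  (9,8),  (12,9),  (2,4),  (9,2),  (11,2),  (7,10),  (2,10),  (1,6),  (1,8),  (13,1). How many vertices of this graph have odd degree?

Degrees: 1:4, 2:4, 3:1, 4:1, 5:2, 6:1, 7:3, 8:4, 9:3, 10:2, 11:1, 12:1, 13:1
Odd-degree vertices: 3, 4, 6, 7, 9, 11, 12, 13.

8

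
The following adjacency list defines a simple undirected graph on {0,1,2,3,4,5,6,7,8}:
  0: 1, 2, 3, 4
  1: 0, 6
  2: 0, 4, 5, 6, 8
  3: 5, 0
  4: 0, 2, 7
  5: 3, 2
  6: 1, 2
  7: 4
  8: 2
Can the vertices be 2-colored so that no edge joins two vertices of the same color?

The cycle 4-0-2-4 has length 3, which is odd, so the graph is not bipartite.

No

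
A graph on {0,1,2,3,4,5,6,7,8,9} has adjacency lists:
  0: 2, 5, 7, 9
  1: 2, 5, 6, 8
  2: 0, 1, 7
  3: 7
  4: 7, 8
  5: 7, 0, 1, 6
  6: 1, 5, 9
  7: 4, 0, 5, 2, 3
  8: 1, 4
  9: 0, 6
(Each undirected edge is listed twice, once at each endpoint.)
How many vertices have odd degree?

Degrees: 0:4, 1:4, 2:3, 3:1, 4:2, 5:4, 6:3, 7:5, 8:2, 9:2
Odd-degree vertices: 2, 3, 6, 7.

4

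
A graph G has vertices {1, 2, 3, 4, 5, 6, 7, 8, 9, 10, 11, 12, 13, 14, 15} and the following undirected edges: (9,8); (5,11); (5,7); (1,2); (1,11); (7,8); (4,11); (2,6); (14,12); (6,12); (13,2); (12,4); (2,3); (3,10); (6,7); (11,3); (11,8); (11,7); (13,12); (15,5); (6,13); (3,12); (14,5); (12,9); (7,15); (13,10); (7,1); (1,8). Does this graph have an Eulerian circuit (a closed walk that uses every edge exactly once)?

Yes

Degrees: 1:4, 2:4, 3:4, 4:2, 5:4, 6:4, 7:6, 8:4, 9:2, 10:2, 11:6, 12:6, 13:4, 14:2, 15:2
All degrees are even and the non-isolated vertices are connected — an Eulerian circuit exists.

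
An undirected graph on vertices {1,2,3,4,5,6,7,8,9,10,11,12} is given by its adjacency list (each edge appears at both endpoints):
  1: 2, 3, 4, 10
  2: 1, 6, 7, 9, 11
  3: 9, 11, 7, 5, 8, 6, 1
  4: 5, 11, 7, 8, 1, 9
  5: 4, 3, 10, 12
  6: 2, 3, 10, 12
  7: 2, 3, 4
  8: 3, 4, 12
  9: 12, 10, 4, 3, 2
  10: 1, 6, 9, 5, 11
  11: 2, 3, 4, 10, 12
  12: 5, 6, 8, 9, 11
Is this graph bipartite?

Partition the vertices as {2, 3, 4, 10, 12} vs {1, 5, 6, 7, 8, 9, 11}. Each listed edge has one endpoint in each part, so the graph is bipartite.

Yes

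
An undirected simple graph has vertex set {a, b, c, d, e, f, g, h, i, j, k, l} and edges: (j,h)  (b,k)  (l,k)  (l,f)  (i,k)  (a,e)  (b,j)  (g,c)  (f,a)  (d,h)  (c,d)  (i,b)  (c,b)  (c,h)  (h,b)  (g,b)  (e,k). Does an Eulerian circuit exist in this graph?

Degrees: a:2, b:6, c:4, d:2, e:2, f:2, g:2, h:4, i:2, j:2, k:4, l:2
Every vertex has even degree and the edges form a single connected piece, so an Eulerian circuit exists.

Yes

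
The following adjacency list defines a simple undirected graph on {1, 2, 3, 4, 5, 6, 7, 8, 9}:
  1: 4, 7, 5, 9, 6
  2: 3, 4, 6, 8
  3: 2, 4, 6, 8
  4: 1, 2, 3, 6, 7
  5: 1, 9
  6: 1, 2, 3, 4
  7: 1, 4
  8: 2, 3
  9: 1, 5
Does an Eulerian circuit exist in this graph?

No

Degrees: 1:5, 2:4, 3:4, 4:5, 5:2, 6:4, 7:2, 8:2, 9:2
Vertices with odd degree: 1, 4. An Eulerian circuit requires all degrees even.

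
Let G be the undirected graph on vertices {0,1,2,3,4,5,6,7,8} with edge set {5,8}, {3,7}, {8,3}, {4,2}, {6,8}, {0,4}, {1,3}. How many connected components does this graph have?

Component: {0, 2, 4}
Component: {1, 3, 5, 6, 7, 8}

2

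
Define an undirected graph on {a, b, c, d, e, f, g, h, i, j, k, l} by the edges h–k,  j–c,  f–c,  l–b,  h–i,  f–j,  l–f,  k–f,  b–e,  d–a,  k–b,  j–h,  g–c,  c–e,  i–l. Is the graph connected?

Component: {a, d}
Component: {b, c, e, f, g, h, i, j, k, l}
No edge joins these 2 groups, so the graph is disconnected.

No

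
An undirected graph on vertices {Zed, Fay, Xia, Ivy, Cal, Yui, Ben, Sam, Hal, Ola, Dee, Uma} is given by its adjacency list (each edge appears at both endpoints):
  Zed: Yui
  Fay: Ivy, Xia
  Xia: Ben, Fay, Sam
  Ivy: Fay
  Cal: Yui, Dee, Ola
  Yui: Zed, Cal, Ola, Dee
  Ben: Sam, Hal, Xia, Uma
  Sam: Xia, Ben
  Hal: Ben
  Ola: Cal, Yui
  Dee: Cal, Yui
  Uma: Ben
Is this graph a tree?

|V| = 12, |E| = 13.
It splits into 2 components, so it cannot be a tree.

No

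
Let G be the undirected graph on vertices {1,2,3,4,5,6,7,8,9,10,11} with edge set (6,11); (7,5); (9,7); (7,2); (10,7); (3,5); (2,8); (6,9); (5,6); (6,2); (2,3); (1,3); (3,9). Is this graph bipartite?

Yes

A valid 2-coloring puts {3, 4, 6, 7, 8} on one side and {1, 2, 5, 9, 10, 11} on the other; every edge crosses between the two sides.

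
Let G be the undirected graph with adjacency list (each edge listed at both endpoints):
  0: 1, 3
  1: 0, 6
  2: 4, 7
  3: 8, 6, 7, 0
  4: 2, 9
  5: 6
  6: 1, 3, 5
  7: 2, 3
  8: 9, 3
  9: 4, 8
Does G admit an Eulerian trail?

Degrees: 0:2, 1:2, 2:2, 3:4, 4:2, 5:1, 6:3, 7:2, 8:2, 9:2
Odd-degree vertices: 5, 6 (2 total).
With 2 odd-degree vertices and all edges in one connected piece, an Eulerian trail exists (from 5 to 6).

Yes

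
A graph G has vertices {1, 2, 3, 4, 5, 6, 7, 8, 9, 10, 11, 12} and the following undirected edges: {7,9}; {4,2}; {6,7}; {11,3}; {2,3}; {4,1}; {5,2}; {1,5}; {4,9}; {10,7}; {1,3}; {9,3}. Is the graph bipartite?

Partition the vertices as {3, 4, 5, 7, 8, 12} vs {1, 2, 6, 9, 10, 11}. Each listed edge has one endpoint in each part, so the graph is bipartite.

Yes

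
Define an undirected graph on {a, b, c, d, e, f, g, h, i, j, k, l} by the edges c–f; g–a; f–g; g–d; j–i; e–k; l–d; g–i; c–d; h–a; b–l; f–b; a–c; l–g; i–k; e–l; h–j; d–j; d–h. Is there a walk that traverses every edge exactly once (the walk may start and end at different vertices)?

Degrees: a:3, b:2, c:3, d:5, e:2, f:3, g:5, h:3, i:3, j:3, k:2, l:4
Odd-degree vertices: a, c, d, f, g, h, i, j (8 total).
With 8 odd-degree vertices (more than two), no single trail can use every edge.

No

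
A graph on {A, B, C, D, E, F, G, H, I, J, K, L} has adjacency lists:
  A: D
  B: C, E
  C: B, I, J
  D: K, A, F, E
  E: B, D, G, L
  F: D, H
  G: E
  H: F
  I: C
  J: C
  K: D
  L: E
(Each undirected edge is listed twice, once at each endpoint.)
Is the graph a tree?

|V| = 12, |E| = 11.
It is connected with exactly 11 edges, hence acyclic — it is a tree.

Yes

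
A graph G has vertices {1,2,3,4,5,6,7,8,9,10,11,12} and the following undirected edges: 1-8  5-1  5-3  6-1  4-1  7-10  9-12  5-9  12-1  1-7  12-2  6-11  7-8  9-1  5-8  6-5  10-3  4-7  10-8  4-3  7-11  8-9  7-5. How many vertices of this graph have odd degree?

8

Degrees: 1:7, 2:1, 3:3, 4:3, 5:6, 6:3, 7:6, 8:5, 9:4, 10:3, 11:2, 12:3
Odd-degree vertices: 1, 2, 3, 4, 6, 8, 10, 12.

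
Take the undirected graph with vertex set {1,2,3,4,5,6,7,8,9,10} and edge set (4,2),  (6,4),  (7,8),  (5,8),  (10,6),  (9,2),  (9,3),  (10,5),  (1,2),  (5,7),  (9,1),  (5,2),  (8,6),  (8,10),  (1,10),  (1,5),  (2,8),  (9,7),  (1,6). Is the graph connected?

Yes

A breadth-first search from 1 visits 1, 2, 10, 6, 5, 9, 4, 8, 7, 3 — all 10 vertices — so the graph is connected.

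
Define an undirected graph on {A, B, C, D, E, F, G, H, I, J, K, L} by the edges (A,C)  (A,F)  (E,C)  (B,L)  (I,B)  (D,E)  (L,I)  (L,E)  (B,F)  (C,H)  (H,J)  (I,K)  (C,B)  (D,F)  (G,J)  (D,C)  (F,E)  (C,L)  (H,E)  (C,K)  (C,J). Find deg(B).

4

Neighbors of B: C, F, I, L.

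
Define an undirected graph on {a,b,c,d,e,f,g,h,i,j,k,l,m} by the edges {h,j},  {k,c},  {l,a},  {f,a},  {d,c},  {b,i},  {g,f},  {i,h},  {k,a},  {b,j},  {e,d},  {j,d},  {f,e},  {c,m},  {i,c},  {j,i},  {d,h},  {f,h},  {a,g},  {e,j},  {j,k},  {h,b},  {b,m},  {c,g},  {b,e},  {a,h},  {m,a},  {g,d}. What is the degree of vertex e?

4

Neighbors of e: b, d, f, j.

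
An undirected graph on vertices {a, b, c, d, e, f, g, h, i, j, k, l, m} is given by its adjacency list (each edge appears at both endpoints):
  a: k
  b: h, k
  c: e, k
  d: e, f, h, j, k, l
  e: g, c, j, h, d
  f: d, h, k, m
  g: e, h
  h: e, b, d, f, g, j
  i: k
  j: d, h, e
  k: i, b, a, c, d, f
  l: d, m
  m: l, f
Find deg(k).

Neighbors of k: a, b, c, d, f, i.

6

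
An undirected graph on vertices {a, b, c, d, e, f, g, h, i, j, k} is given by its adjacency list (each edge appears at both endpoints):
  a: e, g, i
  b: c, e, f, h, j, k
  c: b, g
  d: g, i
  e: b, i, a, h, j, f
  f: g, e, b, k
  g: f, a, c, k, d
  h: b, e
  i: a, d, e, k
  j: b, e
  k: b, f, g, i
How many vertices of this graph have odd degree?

2

Degrees: a:3, b:6, c:2, d:2, e:6, f:4, g:5, h:2, i:4, j:2, k:4
Odd-degree vertices: a, g.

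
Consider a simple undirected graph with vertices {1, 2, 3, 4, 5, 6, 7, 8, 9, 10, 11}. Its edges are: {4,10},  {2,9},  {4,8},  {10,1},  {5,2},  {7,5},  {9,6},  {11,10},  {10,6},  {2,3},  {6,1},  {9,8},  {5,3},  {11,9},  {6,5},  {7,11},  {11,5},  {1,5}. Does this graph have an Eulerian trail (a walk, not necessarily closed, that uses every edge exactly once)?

Yes

Degrees: 1:3, 2:3, 3:2, 4:2, 5:6, 6:4, 7:2, 8:2, 9:4, 10:4, 11:4
Odd-degree vertices: 1, 2 (2 total).
With 2 odd-degree vertices and all edges in one connected piece, an Eulerian trail exists (from 1 to 2).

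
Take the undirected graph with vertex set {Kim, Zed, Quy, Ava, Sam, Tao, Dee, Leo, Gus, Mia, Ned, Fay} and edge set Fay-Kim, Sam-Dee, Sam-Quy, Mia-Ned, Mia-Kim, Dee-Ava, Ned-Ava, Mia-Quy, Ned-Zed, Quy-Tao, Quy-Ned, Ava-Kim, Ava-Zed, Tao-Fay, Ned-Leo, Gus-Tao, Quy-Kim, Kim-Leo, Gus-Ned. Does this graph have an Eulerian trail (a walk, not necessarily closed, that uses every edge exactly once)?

No

Degrees: Kim:5, Zed:2, Quy:5, Ava:4, Sam:2, Tao:3, Dee:2, Leo:2, Gus:2, Mia:3, Ned:6, Fay:2
Odd-degree vertices: Kim, Quy, Tao, Mia (4 total).
An Eulerian trail requires 0 or 2 odd-degree vertices; here there are 4.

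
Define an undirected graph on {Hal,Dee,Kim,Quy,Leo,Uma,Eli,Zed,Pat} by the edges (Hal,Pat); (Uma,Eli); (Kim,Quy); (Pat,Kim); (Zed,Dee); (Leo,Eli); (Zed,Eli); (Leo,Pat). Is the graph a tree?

Yes

The graph has 9 vertices and 8 edges.
It is connected with exactly 8 edges, hence acyclic — it is a tree.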